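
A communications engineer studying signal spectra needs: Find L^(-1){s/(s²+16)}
L^(-1){s/(s² + w²)}=cos(wt)
Here w=4

Answer: cos(4t)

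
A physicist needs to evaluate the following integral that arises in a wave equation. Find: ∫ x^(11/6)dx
Power rule: ∫ x^(11/6) dx = x^(17/6)/(17/6) + C

Answer: (6/17)·x^(17/6) + C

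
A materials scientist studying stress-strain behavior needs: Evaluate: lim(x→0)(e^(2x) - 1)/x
L'Hôpital (0/0): lim 2e^(2x)/1=2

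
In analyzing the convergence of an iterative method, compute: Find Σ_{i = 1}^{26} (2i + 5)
=2·Σ i+5·26=2·351+130=832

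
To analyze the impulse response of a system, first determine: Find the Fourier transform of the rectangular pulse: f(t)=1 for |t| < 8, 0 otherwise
F(omega) = integral from -8 to 8 of e^(-j * omega * t) dt
= 2 * sin(8 * omega)/omega = 16 * sinc(8 * omega/pi)

Answer: 2 * sin(8 * omega)/omega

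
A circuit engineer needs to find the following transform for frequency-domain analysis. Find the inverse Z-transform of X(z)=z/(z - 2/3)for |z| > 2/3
Standard pair: z/(z-a) <-> a^n * u[n] for causal signals
With a = 2/3: x[n] = (2/3)^n * u[n]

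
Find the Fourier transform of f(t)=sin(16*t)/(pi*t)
sin(W * t)/(pi * t) = (W/pi) * sinc(W * t/pi) is the impulse response of the ideal low-pass filter with cutoff W (here W = 16).
Its Fourier transform is a rectangular function:
F(omega) = 1 for |omega| < 16, 0 otherwise

Answer: rect(omega/32) [i.e., 1 for |omega| < 16, 0 otherwise]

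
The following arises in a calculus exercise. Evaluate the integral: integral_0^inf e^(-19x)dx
integral_0^inf e^(-19x) dx=[-1/19 * e^(-19x)]_0^inf
=0 - (-1/19)=1/19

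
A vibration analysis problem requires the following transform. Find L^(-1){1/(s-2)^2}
L^(-1){1/(s-a)^n} = t^(n-1)·e^(at)/(n-1)!
Here a = 2, n = 2: t^1·e^(2t)/1

Answer: t·e^(2t)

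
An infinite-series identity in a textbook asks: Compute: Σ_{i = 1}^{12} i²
Using formula: Σ i^2=n(n + 1)(2n + 1)/6=12·13·25/6=650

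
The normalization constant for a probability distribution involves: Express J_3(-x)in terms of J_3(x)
For integer n: J_n(-x)=(-1)^n J_n(x)
With n=3: J_3(-x)=(-1)^3 J_3(x)=-J_3(x)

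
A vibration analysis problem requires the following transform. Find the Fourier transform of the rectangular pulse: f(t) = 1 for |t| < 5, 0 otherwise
F(omega) = integral from -5 to 5 of e^(-j * omega * t) dt
= 2 * sin(5 * omega)/omega = 10 * sinc(5 * omega/pi)

Answer: 2 * sin(5 * omega)/omega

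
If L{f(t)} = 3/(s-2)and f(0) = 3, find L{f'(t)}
L{f'(t)}=s·F(s) - f(0)=3s/(s-2) - 3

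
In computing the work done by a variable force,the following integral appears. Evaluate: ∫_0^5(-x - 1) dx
Step 1: Find antiderivative F(x) = (-1/2)x^2 - x
Step 2: F(5) - F(0) = -35/2 - (0) = -35/2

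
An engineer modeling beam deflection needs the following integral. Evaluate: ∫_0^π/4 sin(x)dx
Antiderivative: -cos(x)
Evaluate at bounds: [-cos(1·π/4)/1] - [-cos(1·0)/1]
= (-(√2/2)+(1))/1 = 1 - √2/2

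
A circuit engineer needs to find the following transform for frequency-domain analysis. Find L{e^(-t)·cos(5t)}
First shifting: L{e^(at)f(t)}=F(s-a)
L{cos(5t)}=s/(s² + 25)
Shift: (s + 1)/((s + 1)² + 25)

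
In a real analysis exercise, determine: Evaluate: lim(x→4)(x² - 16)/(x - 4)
Factor: (x² - 16)=(x-4)(x+4)
Cancel (x-4): lim(x→4) (x+4)=8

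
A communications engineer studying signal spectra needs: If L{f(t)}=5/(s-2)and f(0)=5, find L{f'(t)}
L{f'(t)}=s·F(s) - f(0)=5s/(s-2)-5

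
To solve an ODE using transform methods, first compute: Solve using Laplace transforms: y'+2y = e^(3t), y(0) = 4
Take L: sY - 4 + 2Y = 1/(s-3)
Y(s + 2) = 1/(s-3) + 4
Y = 1/((s-3)(s + 2)) + 4/(s + 2)
Partial fractions: 1/((s-3)(s + 2)) = (1/5)/(s-3) - (1/5)/(s + 2)
So Y = (1/5)/(s-3) + (19/5)/(s + 2)
Inverse Laplace transform (L^(-1){1/(s-3)} = e^(3t), L^(-1){1/(s + 2)} = e^(-2t)):

Answer: y(t) = (1/5)·e^(3t) + (19/5)·e^(-2t)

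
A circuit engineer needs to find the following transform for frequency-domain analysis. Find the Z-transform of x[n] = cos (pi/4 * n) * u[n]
Z{cos(w0 * n) * u[n]} = z(z - cos(w0))/(z^2-2z * cos(w0)+1)
With w0 = pi/4: X(z) = z(z - cos(pi/4))/(z^2-2z * cos(pi/4)+1)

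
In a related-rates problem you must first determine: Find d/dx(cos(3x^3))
Chain rule: d/dx[cos(u)]=-sin(u)·u' where u=3x^3
u'=9x^2

Answer: -9x^2·sin(3x^3)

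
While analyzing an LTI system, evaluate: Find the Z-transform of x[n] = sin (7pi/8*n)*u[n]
Z{sin(w0 * n) * u[n]} = z * sin(w0)/(z^2-2z * cos(w0)+1)
With w0 = 7pi/8: X(z) = z * sin(7pi/8)/(z^2-2z * cos(7pi/8)+1)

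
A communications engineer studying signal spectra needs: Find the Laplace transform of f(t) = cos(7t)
L{cos(wt)} = s/(s² + w²)
L{cos(7t)} = s/(s² + 49)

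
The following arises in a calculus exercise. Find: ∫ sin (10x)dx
Using substitution u=10x: ∫ sin(u) du/10=-cos(u)/10+C

Answer: (-1/10)cos(10x)+C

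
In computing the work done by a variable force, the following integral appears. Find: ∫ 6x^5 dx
Using power rule: ∫ 6x^5 dx = 6/6 x^6+C = x^6+C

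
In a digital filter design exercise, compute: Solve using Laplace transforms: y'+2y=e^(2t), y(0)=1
Take L: sY - 1+2Y=1/(s-2)
Y(s+2)=1/(s-2)+1
Y=1/((s-2)(s+2))+1/(s+2)
Partial fractions: 1/((s-2)(s+2))=(1/4)/(s-2) - (1/4)/(s+2)
So Y=(1/4)/(s-2)+(3/4)/(s+2)
Inverse Laplace transform (L^(-1){1/(s-2)}=e^(2t), L^(-1){1/(s+2)}=e^(-2t)):

Answer: y(t)=(1/4)·e^(2t)+(3/4)·e^(-2t)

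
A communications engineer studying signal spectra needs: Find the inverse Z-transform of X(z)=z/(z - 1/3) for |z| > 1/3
Standard pair: z/(z-a) <-> a^n*u[n] for causal signals
With a=1/3: x[n]=(1/3)^n*u[n]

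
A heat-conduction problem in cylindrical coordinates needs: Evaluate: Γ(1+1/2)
Γ(n + 1/2)=(2n)!√π/(4^n·n!)
=2√π/(4·1)=(1/2)·√π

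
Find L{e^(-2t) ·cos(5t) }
First shifting: L{e^(at)f(t)} = F(s-a)
L{cos(5t)} = s/(s²+25)
Shift: (s+2)/((s+2)²+25)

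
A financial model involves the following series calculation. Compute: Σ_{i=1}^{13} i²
Using formula: Σ i^2 = n(n+1)(2n+1)/6 = 13·14·27/6 = 819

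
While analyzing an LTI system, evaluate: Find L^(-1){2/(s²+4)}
L^(-1){w/(s²+w²)}=sin(wt)
Here w=2

Answer: sin(2t)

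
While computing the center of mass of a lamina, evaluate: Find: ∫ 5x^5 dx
Using power rule: ∫ 5x^5 dx=5/6 x^6 + C=(5/6)x^6 + C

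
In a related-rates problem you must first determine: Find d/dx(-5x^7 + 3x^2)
Power rule: d/dx(ax^n)=n·a·x^(n-1)
Term by term: -35·x^6+6·x

Answer: -35x^6+6x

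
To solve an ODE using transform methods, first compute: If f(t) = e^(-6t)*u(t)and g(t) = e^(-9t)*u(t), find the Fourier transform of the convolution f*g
By the convolution theorem: F{f * g}=F(omega) * G(omega)
F(omega)=1/(6+j * omega), G(omega)=1/(9+j * omega)
F{f * g}=1/((6+j * omega)(9+j * omega))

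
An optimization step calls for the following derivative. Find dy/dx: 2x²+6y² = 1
Differentiate: 4x + 12y·(dy/dx) = 0
dy/dx = -4x/(12y) = -(1/3)·(x/y)

Answer: dy/dx = -(1/3)·(x/y)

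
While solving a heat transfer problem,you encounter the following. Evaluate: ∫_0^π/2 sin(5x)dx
Antiderivative: -cos(5x)/5
Evaluate at bounds: [-cos(5·π/2)/5] - [-cos(5·0)/5]
=(-(0) + (1))/5=1/5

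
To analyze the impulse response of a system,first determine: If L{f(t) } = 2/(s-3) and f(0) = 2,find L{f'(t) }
L{f'(t)}=s·F(s) - f(0)=2s/(s-3) - 2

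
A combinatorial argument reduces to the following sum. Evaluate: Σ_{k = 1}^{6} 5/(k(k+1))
Partial fractions: 5/(k(k+1))=5/k - 5/(k+1)
Telescoping sum: 5(1-1/7)=5·6/7

Answer: 30/7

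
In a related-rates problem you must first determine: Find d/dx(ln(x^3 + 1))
Chain rule: d/dx[ln(u)]=u'/u where u=x^3+1
u'=3x^2

Answer: (3x^2)/(x^3+1)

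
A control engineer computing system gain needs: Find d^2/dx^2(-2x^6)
Apply power rule 2 times:
d^1: -12x^5
d^2: -60x^4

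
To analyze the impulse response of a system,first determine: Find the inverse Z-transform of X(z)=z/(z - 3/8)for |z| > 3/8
Standard pair: z/(z-a) <-> a^n*u[n] for causal signals
With a=3/8: x[n]=(3/8)^n*u[n]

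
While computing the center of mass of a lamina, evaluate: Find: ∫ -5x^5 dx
Using power rule: ∫ -5x^5 dx = -5/6 x^6+C = (-5/6)x^6+C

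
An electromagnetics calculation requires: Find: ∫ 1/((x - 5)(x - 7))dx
Partial fractions: 1/((x-5)(x-7))=A/(x-5) + B/(x-7)
A=-1/2, B=1/2
∫ [-1/2· 1/(x-5) + 1/2· 1/(x-7)] dx
=(1/2)[ln|x-7| - ln|x-5|] + C

Answer: (1/2)·ln|(x-7)/(x-5)| + C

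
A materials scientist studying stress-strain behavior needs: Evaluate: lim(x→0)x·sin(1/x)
Squeeze theorem: -|x| ≤ x·sin(1/x) ≤ |x|
Since x → 0 as x → 0, by squeeze theorem the limit is 0

Answer: 0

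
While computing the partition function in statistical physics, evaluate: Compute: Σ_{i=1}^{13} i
Using formula: Σ i^1=n(n+1)/2=13·14/2=91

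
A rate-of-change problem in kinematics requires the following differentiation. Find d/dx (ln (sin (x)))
Chain rule: d/dx[ln(u)] = u'/u where u = sin(x)
u' = cos(x)

Answer: (cos(x))/(sin(x))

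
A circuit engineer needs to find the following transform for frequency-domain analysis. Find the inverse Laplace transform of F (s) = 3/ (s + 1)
L^(-1){3/(s-a)} = c·e^(at)
Here a = -1, c = 3

Answer: 3e^(-t)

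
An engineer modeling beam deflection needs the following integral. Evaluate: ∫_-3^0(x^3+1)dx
Step 1: Find antiderivative F(x)=(1/4)x^4 + x
Step 2: F(0) - F(-3)=0 - (69/4)=-69/4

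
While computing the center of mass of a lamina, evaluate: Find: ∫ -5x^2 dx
Using power rule: ∫ -5x^2 dx=-5/3 x^3 + C=(-5/3)x^3 + C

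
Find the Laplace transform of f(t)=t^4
L{t^n}=n!/s^(n + 1)
L{t^4}=4!/s^5=24/s^5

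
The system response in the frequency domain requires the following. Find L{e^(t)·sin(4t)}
First shifting: L{e^(at)f(t)}=F(s-a)
L{sin(4t)}=4/(s² + 16)
Shift: 4/((s-1)² + 16)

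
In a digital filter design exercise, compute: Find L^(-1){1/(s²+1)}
L^(-1){w/(s² + w²)}=sin(wt)
Here w=1

Answer: sin(t)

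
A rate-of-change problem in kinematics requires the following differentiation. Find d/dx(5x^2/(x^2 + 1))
Quotient rule: (f/g)'=(f'g - fg')/g²
f=5x^2, f'=10x
g=x^2+1, g'=2x

Answer: (10x·(x^2+1)-10x^3)/(x^2+1)²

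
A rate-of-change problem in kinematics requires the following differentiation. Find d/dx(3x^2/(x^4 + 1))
Quotient rule: (f/g)'=(f'g - fg')/g²
f=3x^2, f'=6x
g=x^4+1, g'=4x^3

Answer: (6x·(x^4+1)-12x^5)/(x^4+1)²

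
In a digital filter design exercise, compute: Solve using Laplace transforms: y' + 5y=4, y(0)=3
Take L of both sides: sY(s)-3+5Y(s) = 4/s
Y(s)(s+5) = 4/s+3
Y(s) = 4/(s(s+5))+3/(s+5)
Partial fractions: 4/(s(s+5)) = (4/5)/s - (4/5)/(s+5)
So Y(s) = (4/5)/s+(11/5)/(s+5)
Inverse transform (L^(-1){1/s} = 1, L^(-1){1/(s+5)} = e^(-5t)):

Answer: y(t) = 4/5+(11/5)·e^(-5t)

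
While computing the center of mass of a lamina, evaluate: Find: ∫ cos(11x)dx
Using substitution u = 11x: ∫ cos(u) du/11 = sin(u)/11+C

Answer: (1/11)sin(11x)+C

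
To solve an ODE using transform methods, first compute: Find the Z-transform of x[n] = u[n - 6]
Using the time-shift property: Z{u[n-6]}=z^(-6) * z/(z-1)
=z^(-5)/(z-1)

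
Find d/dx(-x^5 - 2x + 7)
Power rule: d/dx(ax^n) = n·a·x^(n-1)
Term by term: -5·x^4-2

Answer: -5x^4-2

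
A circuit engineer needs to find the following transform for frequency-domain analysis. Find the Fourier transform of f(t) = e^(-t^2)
The Fourier transform of a Gaussian e^(-t^2) is sqrt(pi) * e^(-omega^2/4).
With a = 1: F(omega) = sqrt(pi) * e^(-omega^2/4)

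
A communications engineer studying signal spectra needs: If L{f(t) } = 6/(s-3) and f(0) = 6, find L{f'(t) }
L{f'(t)}=s·F(s) - f(0)=6s/(s-3)-6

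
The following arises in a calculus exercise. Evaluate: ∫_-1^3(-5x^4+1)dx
Step 1: Find antiderivative F(x)=-x^5 + x
Step 2: F(3) - F(-1)=-240 - (0)=-240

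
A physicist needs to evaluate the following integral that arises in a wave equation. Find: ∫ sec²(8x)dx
Since d/dx[tan(8x)]=8sec²(8x), integral=tan(8x)/8+C

Answer: (1/8)tan(8x)+C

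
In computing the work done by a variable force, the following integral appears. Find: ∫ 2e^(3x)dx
Since d/dx[e^(3x)]=3e^(3x), we get 2/3 e^(3x)+C

Answer: (2/3)e^(3x)+C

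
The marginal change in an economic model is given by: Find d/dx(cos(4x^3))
Chain rule: d/dx[cos(u)]=-sin(u)·u' where u=4x^3
u'=12x^2

Answer: -12x^2·sin(4x^3)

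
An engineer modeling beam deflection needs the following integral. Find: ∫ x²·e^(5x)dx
Integration by parts twice:
First: u = x², dv = e^(5x) dx => x²e^(5x)/5 - (2/5)∫ xe^(5x) dx
Second (∫ xe^(5x) dx): xe^(5x)/5 - e^(5x)/25
Combining: e^(5x)(x²/5-2x/25+2/125)+C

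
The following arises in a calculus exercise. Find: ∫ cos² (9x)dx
Using identity cos²(u)=(1+cos(2u))/2:
∫ (1+cos(18x))/2 dx=x/2+sin(18x)/36+C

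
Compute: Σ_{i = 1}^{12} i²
Using formula: Σ i^2 = n(n + 1)(2n + 1)/6 = 12·13·25/6 = 650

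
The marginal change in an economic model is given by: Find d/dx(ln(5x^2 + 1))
Chain rule: d/dx[ln(u)] = u'/u where u = 5x^2+1
u' = 10x

Answer: (10x)/(5x^2+1)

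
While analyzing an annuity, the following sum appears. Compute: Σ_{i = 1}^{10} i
Using formula: Σ i^1=n(n + 1)/2=10·11/2=55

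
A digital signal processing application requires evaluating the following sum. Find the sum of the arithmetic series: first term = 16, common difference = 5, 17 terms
Last term: a_n=16+(17-1)·5=96
Sum=n(a_1+a_n)/2=17(16+96)/2=952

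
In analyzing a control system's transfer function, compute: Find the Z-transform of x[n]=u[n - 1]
Using the time-shift property: Z{u[n-1]}=z^(-1) * z/(z-1)
=z^(0)/(z-1)

Answer: 1/(z-1)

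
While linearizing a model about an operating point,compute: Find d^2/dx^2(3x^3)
Apply power rule 2 times:
d^1: 9x^2
d^2: 18x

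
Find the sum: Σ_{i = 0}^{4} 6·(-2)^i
Geometric series: S = a(1 - r^n)/(1 - r)
a = 6, r = -2, n = 5
S = 6(1 + 32)/3 = 66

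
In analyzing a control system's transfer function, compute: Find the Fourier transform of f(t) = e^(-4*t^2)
The Fourier transform of a Gaussian e^(-a*t^2) is sqrt(pi/a)*e^(-omega^2/(4a)).
With a=4: F(omega)=sqrt(pi)/2*e^(-omega^2/16)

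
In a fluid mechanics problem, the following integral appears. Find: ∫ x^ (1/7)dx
Power rule: ∫ x^(1/7) dx = x^(8/7)/(8/7)+C

Answer: (7/8)·x^(8/7)+C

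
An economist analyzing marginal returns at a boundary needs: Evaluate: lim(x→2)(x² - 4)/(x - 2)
Factor: (x² - 4) = (x-2)(x+2)
Cancel (x-2): lim(x→2) (x+2) = 4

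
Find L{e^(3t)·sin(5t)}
First shifting: L{e^(at)f(t)}=F(s-a)
L{sin(5t)}=5/(s²+25)
Shift: 5/((s-3)²+25)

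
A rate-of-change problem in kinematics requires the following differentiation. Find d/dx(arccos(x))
d/dx[arccos(u)] = -u'/√(1-u²), u = x, u' = 1

Answer: -1/√(1-x²)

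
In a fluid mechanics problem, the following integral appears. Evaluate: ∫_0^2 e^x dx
Antiderivative: e^x
Evaluate: (e^2 - 1)

Answer: e^2 - 1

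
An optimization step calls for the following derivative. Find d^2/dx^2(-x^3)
Apply power rule 2 times:
d^1: -3x^2
d^2: -6x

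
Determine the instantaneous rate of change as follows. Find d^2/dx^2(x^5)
Apply power rule 2 times:
d^1: 5x^4
d^2: 20x^3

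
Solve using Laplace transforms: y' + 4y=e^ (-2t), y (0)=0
Take L: sY - 0 + 4Y = 1/(s + 2)
Y(s + 4) = 1/(s + 2) + 0
Y = 1/((s + 2)(s + 4)) + 0/(s + 4)
Partial fractions: 1/((s + 2)(s + 4)) = (1/2)/(s + 2) - (1/2)/(s + 4)
So Y = (1/2)/(s + 2) - (1/2)/(s + 4)
Inverse Laplace transform (L^(-1){1/(s + 2)} = e^(-2t), L^(-1){1/(s + 4)} = e^(-4t)):

Answer: y(t) = (1/2)·e^(-2t) - (1/2)·e^(-4t)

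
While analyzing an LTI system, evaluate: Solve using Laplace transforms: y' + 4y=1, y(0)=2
Take L of both sides: sY(s)-2+4Y(s)=1/s
Y(s)(s+4)=1/s+2
Y(s)=1/(s(s+4))+2/(s+4)
Partial fractions: 1/(s(s+4))=(1/4)/s - (1/4)/(s+4)
So Y(s)=(1/4)/s+(7/4)/(s+4)
Inverse transform (L^(-1){1/s}=1, L^(-1){1/(s+4)}=e^(-4t)):

Answer: y(t)=1/4+(7/4)·e^(-4t)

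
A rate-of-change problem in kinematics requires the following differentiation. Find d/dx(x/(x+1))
Quotient rule: (f/g)'=(f'g - fg')/g²
f=x, f'=1
g=x + 1, g'=1

Answer: (1·(x + 1) - x)/(x + 1)²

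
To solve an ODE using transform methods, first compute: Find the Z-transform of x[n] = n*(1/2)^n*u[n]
Using the property Z{n * a^n * u[n]} = az/(z-a)^2
With a = 1/2: X(z) = (1/2)z/(z - 1/2)^2, |z| > 1/2

Answer: (1/2)z/(z - 1/2)^2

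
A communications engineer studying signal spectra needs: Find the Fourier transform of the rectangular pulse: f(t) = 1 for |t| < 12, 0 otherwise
F(omega) = integral from -12 to 12 of e^(-j*omega*t) dt
= 2*sin(12*omega)/omega = 24*sinc(12*omega/pi)

Answer: 2*sin(12*omega)/omega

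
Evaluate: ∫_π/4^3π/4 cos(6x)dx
Antiderivative: sin(6x)/6
Evaluate at bounds: [sin(6·3π/4)/6] - [sin(6·π/4)/6]
= ((1) - (-1))/6 = 1/3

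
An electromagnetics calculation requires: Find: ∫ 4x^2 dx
Using power rule: ∫ 4x^2 dx=4/3 x^3 + C=(4/3)x^3 + C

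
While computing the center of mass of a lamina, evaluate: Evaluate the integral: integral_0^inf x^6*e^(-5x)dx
This is a Gamma integral. Substitute u = 5x (du = 5 dx):
integral_0^inf x^6*e^(-5x) dx = (1/5^7) integral_0^inf u^6*e^(-u) du
= Gamma(7)/5^7 = 6!/5^7 = 720/78125

Answer: 144/15625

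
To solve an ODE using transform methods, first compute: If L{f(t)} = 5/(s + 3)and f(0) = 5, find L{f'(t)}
L{f'(t)}=s·F(s) - f(0)=5s/(s + 3) - 5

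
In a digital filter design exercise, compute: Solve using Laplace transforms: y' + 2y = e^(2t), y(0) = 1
Take L: sY - 1+2Y = 1/(s-2)
Y(s+2) = 1/(s-2)+1
Y = 1/((s-2)(s+2))+1/(s+2)
Partial fractions: 1/((s-2)(s+2)) = (1/4)/(s-2) - (1/4)/(s+2)
So Y = (1/4)/(s-2)+(3/4)/(s+2)
Inverse Laplace transform (L^(-1){1/(s-2)} = e^(2t), L^(-1){1/(s+2)} = e^(-2t)):

Answer: y(t) = (1/4)·e^(2t)+(3/4)·e^(-2t)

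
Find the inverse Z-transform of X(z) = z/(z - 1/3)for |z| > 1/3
Standard pair: z/(z-a) <-> a^n*u[n] for causal signals
With a=1/3: x[n]=(1/3)^n*u[n]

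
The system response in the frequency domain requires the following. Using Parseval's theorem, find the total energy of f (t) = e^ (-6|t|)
Parseval's theorem: E = integral |f(t)|^2 dt = (1/2pi) integral |F(omega)|^2 domega
E = integral_{-inf}^{inf} e^(-12|t|) dt = 2 * integral_0^inf e^(-12t) dt = 2/(2 * 6) = 1/6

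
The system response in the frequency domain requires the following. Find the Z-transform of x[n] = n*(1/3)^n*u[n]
Using the property Z{n * a^n * u[n]}=az/(z-a)^2
With a=1/3: X(z)=(1/3)z/(z - 1/3)^2, |z| > 1/3

Answer: (1/3)z/(z - 1/3)^2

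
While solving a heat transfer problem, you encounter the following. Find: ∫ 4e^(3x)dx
Since d/dx[e^(3x)]=3e^(3x), we get 4/3 e^(3x)+C

Answer: (4/3)e^(3x)+C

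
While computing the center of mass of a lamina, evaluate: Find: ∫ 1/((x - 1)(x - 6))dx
Partial fractions: 1/((x-1)(x-6)) = A/(x-1) + B/(x-6)
A = -1/5, B = 1/5
∫ [-1/5· 1/(x-1) + 1/5· 1/(x-6)] dx
= (1/5)[ln|x-6| - ln|x-1|] + C

Answer: (1/5)·ln|(x-6)/(x-1)| + C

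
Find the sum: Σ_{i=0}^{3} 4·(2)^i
Geometric series: S=a(1 - r^n)/(1 - r)
a=4, r=2, n=4
S=4(1-16)/-1=60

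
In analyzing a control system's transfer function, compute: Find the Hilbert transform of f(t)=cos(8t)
The Hilbert transform shifts each frequency component by -pi/2.
H{cos(wt)}=sin(wt)
With w=8: H{cos(8t)}=sin(8t)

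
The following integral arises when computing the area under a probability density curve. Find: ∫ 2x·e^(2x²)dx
Let u = 2x², du = 4x dx
∫ (1/2)e^u du = e^u/2+C

Answer: e^(2x²)/2+C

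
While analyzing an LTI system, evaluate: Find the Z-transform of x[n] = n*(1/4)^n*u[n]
Using the property Z{n * a^n * u[n]}=az/(z-a)^2
With a=1/4: X(z)=(1/4)z/(z - 1/4)^2, |z| > 1/4

Answer: (1/4)z/(z - 1/4)^2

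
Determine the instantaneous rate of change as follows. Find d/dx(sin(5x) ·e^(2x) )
Product rule: (fg)' = f'g + fg'
f = sin(5x), f' = 5·cos(5x)
g = e^(2x), g' = 2·e^(2x)

Answer: 5·cos(5x)·e^(2x) + 2·sin(5x)·e^(2x)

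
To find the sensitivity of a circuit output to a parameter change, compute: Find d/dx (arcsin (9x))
d/dx[arcsin(u)]=u'/√(1-u²), u=9x, u'=9

Answer: 9/√(1 - 81x²)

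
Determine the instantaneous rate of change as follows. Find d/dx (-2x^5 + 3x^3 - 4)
Power rule: d/dx(ax^n)=n·a·x^(n-1)
Term by term: -10·x^4+9·x^2

Answer: -10x^4+9x^2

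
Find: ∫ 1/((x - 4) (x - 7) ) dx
Partial fractions: 1/((x-4)(x-7))=A/(x-4) + B/(x-7)
A=-1/3, B=1/3
∫ [-1/3· 1/(x-4) + 1/3· 1/(x-7)] dx
=(1/3)[ln|x-7| - ln|x-4|] + C

Answer: (1/3)·ln|(x-7)/(x-4)| + C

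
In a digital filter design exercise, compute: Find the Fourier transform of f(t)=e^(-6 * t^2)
The Fourier transform of a Gaussian e^(-a * t^2) is sqrt(pi/a) * e^(-omega^2/(4a)).
With a = 6: F(omega) = sqrt(pi/6) * e^(-omega^2/24)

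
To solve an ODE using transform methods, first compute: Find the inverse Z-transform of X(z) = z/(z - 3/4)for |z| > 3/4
Standard pair: z/(z-a) <-> a^n*u[n] for causal signals
With a=3/4: x[n]=(3/4)^n*u[n]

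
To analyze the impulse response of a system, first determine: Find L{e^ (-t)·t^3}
First shifting: L{e^(at)f(t)} = F(s-a)
L{t^3} = 6/s^4
Shift s → s+1: 6/(s+1)^4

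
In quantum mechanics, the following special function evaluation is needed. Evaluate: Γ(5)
Γ(n)=(n-1)! for positive integers
Γ(5)=4!=24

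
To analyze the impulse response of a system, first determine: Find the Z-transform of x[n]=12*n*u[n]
Z{n*u[n]} = z/(z-1)^2
By linearity: Z{12*n*u[n]} = 12z/(z-1)^2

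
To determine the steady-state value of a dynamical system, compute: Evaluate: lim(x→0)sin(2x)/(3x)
L'Hôpital (0/0): lim 2cos(2x)/3=2/3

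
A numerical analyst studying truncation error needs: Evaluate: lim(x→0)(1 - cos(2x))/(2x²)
Using 1-cos(u) ≈ u²/2 for small u:
(1-cos(2x)) ≈ (2x)²/2 = 4x²/2
So limit = 4/(2·2) = 1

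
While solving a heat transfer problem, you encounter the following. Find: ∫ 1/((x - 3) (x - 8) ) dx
Partial fractions: 1/((x-3)(x-8))=A/(x-3)+B/(x-8)
A=-1/5, B=1/5
∫ [-1/5· 1/(x-3)+1/5· 1/(x-8)] dx
=(1/5)[ln|x-8| - ln|x-3|]+C

Answer: (1/5)·ln|(x-8)/(x-3)|+C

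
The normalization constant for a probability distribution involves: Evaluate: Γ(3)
Γ(n) = (n-1)! for positive integers
Γ(3) = 2! = 2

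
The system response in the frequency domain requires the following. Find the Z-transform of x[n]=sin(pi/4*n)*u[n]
Z{sin(w0*n)*u[n]}=z*sin(w0)/(z^2 - 2z*cos(w0) + 1)
With w0=pi/4: X(z)=z*sin(pi/4)/(z^2 - 2z*cos(pi/4) + 1)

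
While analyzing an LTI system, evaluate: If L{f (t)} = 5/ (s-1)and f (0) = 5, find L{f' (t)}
L{f'(t)} = s·F(s) - f(0) = 5s/(s-1) - 5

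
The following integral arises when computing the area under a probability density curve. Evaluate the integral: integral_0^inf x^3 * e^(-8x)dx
This is a Gamma integral. Substitute u = 8x (du = 8 dx):
integral_0^inf x^3 * e^(-8x) dx = (1/8^4) integral_0^inf u^3 * e^(-u) du
= Gamma(4)/8^4 = 3!/8^4 = 6/4096

Answer: 3/2048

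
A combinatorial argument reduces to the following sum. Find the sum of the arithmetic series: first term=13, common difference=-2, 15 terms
Last term: a_n = 13 + (15 - 1)·-2 = -15
Sum = n(a_1 + a_n)/2 = 15(13 + (-15))/2 = -15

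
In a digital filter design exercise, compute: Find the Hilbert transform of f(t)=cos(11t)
The Hilbert transform shifts each frequency component by -pi/2.
H{cos(wt)} = sin(wt)
With w = 11: H{cos(11t)} = sin(11t)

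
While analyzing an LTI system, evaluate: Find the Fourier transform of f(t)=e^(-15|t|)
Using the standard pair: F{e^(-a|t|)} = 2a/(a^2+omega^2)
With a = 15: F(omega) = 30/(225+omega^2)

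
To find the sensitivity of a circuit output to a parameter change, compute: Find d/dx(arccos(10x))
d/dx[arccos(u)]=-u'/√(1-u²), u=10x, u'=10

Answer: -10/√(1-100x²)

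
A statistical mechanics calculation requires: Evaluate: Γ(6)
Γ(n) = (n-1)! for positive integers
Γ(6) = 5! = 120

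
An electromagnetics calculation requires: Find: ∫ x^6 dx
Using power rule: ∫ x^6 dx=1/7 x^7+C=(1/7)x^7+C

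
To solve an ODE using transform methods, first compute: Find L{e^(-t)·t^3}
First shifting: L{e^(at)f(t)} = F(s-a)
L{t^3} = 6/s^4
Shift s → s + 1: 6/(s + 1)^4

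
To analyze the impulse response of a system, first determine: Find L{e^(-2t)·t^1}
First shifting: L{e^(at)f(t)} = F(s-a)
L{t^1} = 1/s^2
Shift s → s+2: 1/(s+2)^2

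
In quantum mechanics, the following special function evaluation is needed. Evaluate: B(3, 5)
B(x,y) = Γ(x)Γ(y)/Γ(x + y) = (x-1)!(y-1)!/(x + y-1)!
B(3,5) = 2!·4!/7! = 1/105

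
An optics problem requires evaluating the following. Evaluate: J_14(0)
J_n(0)=0 for all n > 0 (Bessel function of first kind)
J_14(0)=0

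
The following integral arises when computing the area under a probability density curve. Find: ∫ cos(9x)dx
Using substitution u = 9x: ∫ cos(u) du/9 = sin(u)/9+C

Answer: (1/9)sin(9x)+C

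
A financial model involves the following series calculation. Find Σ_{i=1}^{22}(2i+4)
= 2·Σ i + 4·22 = 2·253 + 88 = 594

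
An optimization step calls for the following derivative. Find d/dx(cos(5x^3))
Chain rule: d/dx[cos(u)] = -sin(u)·u' where u = 5x^3
u' = 15x^2

Answer: -15x^2·sin(5x^3)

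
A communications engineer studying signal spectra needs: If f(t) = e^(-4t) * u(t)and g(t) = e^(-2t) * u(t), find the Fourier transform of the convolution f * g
By the convolution theorem: F{f*g} = F(omega)*G(omega)
F(omega) = 1/(4+j*omega), G(omega) = 1/(2+j*omega)
F{f*g} = 1/((4+j*omega)(2+j*omega))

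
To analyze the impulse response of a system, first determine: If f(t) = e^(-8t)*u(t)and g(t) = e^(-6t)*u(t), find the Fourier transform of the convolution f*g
By the convolution theorem: F{f * g}=F(omega) * G(omega)
F(omega)=1/(8 + j * omega), G(omega)=1/(6 + j * omega)
F{f * g}=1/((8 + j * omega)(6 + j * omega))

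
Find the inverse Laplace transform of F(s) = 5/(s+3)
L^(-1){5/(s-a)}=c·e^(at)
Here a=-3, c=5

Answer: 5e^(-3t)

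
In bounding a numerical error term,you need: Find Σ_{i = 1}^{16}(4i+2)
= 4·Σ i + 2·16 = 4·136 + 32 = 576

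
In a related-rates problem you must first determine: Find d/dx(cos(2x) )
Chain rule: d/dx[cos(u)]=-sin(u)·u' where u=2x
u'=2

Answer: -2·sin(2x)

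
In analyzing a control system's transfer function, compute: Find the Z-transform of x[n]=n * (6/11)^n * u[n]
Using the property Z{n * a^n * u[n]}=az/(z-a)^2
With a=6/11: X(z)=(6/11)z/(z - 6/11)^2, |z| > 6/11

Answer: (6/11)z/(z - 6/11)^2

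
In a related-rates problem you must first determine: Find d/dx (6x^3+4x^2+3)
Power rule: d/dx(ax^n) = n·a·x^(n-1)
Term by term: 18·x^2 + 8·x

Answer: 18x^2 + 8x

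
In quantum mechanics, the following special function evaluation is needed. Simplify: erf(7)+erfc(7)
By definition erfc(x) = 1 - erf(x)
erf(7) + erfc(7) = erf(7) + 1 - erf(7) = 1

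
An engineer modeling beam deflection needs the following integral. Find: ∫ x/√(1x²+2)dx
Let u = x² + 2, du = 2x dx
∫ (1/2)·u^(-1/2) du = √u + C

Answer: √(x² + 2) + C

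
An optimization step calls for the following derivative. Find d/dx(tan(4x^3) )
Chain rule: d/dx[tan(u)] = sec²(u)·u' where u = 4x^3
u' = 12x^2

Answer: 12x^2·sec²(4x^3)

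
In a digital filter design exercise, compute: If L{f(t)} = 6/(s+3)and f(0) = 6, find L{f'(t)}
L{f'(t)}=s·F(s) - f(0)=6s/(s + 3) - 6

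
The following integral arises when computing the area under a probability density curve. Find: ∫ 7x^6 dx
Using power rule: ∫ 7x^6 dx = 7/7 x^7+C = x^7+C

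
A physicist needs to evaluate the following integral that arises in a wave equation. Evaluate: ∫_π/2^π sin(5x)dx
Antiderivative: -cos(5x)/5
Evaluate at bounds: [-cos(5·π)/5] - [-cos(5·π/2)/5]
=(-(-1) + (0))/5=1/5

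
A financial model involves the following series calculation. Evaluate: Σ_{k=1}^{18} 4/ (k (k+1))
Partial fractions: 4/(k(k + 1)) = 4/k - 4/(k + 1)
Telescoping sum: 4(1 - 1/19) = 4·18/19

Answer: 72/19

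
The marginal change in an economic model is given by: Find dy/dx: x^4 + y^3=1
Differentiate: 4x^3 + 3y^2·(dy/dx)=0
dy/dx=-4x^3/(3y^2)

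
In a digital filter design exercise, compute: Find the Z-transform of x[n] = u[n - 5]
Using the time-shift property: Z{u[n-5]} = z^(-5) * z/(z-1)
= z^(-4)/(z-1)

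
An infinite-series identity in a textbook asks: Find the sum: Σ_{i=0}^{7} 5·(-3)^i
Geometric series: S = a(1 - r^n)/(1 - r)
a = 5, r = -3, n = 8
S = 5(1 - 6561)/4 = -8200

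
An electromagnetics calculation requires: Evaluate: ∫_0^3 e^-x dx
Antiderivative: -e^-x
Evaluate: -(e^-3-1)

Answer: (e^-3-1)/(-1)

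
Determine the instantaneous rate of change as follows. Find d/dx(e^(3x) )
Chain rule: d/dx[e^u]=e^u · u' where u=3x
u'=3

Answer: 3·e^(3x)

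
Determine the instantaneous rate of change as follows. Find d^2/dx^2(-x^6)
Apply power rule 2 times:
d^1: -6x^5
d^2: -30x^4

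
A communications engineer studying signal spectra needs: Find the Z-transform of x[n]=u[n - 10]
Using the time-shift property: Z{u[n-10]} = z^(-10) * z/(z-1)
= z^(-9)/(z-1)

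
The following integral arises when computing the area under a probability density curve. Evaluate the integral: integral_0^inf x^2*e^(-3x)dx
This is a Gamma integral. Substitute u = 3x (du = 3 dx):
integral_0^inf x^2 * e^(-3x) dx = (1/3^3) integral_0^inf u^2 * e^(-u) du
= Gamma(3)/3^3 = 2!/3^3 = 2/27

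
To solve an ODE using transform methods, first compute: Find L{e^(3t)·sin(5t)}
First shifting: L{e^(at)f(t)}=F(s-a)
L{sin(5t)}=5/(s²+25)
Shift: 5/((s-3)²+25)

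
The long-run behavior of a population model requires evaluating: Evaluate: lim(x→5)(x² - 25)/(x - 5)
Factor: (x² - 25) = (x-5)(x+5)
Cancel (x-5): lim(x→5) (x+5) = 10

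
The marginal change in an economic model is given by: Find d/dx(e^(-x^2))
Chain rule: d/dx[e^u]=e^u · u' where u=-x^2
u'=-2x

Answer: -2x·e^(-x^2)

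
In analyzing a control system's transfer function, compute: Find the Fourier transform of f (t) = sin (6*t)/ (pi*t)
sin(W*t)/(pi*t)=(W/pi)*sinc(W*t/pi) is the impulse response of the ideal low-pass filter with cutoff W (here W=6).
Its Fourier transform is a rectangular function:
F(omega)=1 for |omega| < 6, 0 otherwise

Answer: rect(omega/12) [i.e., 1 for |omega| < 6, 0 otherwise]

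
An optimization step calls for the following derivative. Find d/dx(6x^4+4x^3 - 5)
Power rule: d/dx(ax^n) = n·a·x^(n-1)
Term by term: 24·x^3 + 12·x^2

Answer: 24x^3 + 12x^2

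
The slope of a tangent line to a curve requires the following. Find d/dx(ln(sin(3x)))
Chain rule: d/dx[ln(u)] = u'/u where u = sin(3x)
u' = 3cos(3x)

Answer: (3cos(3x))/(sin(3x))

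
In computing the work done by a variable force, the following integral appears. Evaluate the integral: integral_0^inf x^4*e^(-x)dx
This is a Gamma integral. Substitute u = 1x:
integral_0^inf x^4*e^(-x) dx = (1/1^5) integral_0^inf u^4*e^(-u) du
= Gamma(5)/1^5 = 4!/1^5 = 24/1

Answer: 24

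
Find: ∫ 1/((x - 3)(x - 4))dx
Partial fractions: 1/((x-3)(x-4)) = A/(x-3)+B/(x-4)
A = -1, B = 1
∫ [-1· 1/(x-3)+1· 1/(x-4)] dx
= (1)[ln|x-4| - ln|x-3|]+C

Answer: ln|(x-4)/(x-3)|+C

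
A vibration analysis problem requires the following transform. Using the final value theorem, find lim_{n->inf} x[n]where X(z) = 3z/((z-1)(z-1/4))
Final value theorem: lim x[n]=lim_{z->1} (z-1) * X(z)
(z-1) * X(z)=3z/(z-1/4)
As z->1: 3/(1 - 1/4)=3/(3/4)=4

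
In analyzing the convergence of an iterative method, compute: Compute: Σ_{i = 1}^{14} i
Using formula: Σ i^1 = n(n+1)/2 = 14·15/2 = 105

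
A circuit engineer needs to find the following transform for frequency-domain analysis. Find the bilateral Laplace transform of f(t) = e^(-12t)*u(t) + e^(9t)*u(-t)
For e^(-12t)*u(t): L=1/(s + 12), Re(s) > -12
For e^(9t)*u(-t): L=-1/(s-9), Re(s) < 9
Combined: F(s)=1/(s + 12) - 1/(s-9), -12 < Re(s) < 9

Answer: 1/(s + 12) - 1/(s-9), ROC: -12 < Re(s) < 9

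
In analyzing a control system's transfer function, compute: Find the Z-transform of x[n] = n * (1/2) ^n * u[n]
Using the property Z{n*a^n*u[n]}=az/(z-a)^2
With a=1/2: X(z)=(1/2)z/(z - 1/2)^2, |z| > 1/2

Answer: (1/2)z/(z - 1/2)^2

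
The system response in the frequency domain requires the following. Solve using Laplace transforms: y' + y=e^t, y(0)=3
Take L: sY - 3+Y=1/(s-1)
Y(s+1)=1/(s-1)+3
Y=1/((s-1)(s+1))+3/(s+1)
Partial fractions: 1/((s-1)(s+1))=(1/2)/(s-1) - (1/2)/(s+1)
So Y=(1/2)/(s-1)+(5/2)/(s+1)
Inverse Laplace transform (L^(-1){1/(s-1)}=e^t, L^(-1){1/(s+1)}=e^(-t)):

Answer: y(t)=(1/2)·e^t+(5/2)·e^(-t)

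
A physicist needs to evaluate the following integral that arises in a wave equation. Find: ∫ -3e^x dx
Since d/dx[e^x] = + e^x, we get -3e^x + C

Answer: -3e^x + C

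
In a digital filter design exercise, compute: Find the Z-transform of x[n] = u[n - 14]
Using the time-shift property: Z{u[n-14]} = z^(-14) * z/(z-1)
= z^(-13)/(z-1)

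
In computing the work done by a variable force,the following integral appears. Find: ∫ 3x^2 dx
Using power rule: ∫ 3x^2 dx = 3/3 x^3+C = x^3+C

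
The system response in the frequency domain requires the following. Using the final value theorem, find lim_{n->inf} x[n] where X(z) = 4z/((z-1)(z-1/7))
Final value theorem: lim x[n]=lim_{z->1} (z-1)*X(z)
(z-1)*X(z)=4z/(z-1/7)
As z->1: 4/(1-1/7)=4/(6/7)=14/3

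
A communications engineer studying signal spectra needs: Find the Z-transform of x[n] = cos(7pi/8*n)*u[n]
Z{cos(w0*n)*u[n]}=z(z - cos(w0))/(z^2 - 2z*cos(w0) + 1)
With w0=7pi/8: X(z)=z(z - cos(7pi/8))/(z^2 - 2z*cos(7pi/8) + 1)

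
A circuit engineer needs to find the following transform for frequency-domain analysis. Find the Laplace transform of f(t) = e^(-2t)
L{e^(at)} = 1/(s-a)
L{e^(-2t)} = 1/(s + 2)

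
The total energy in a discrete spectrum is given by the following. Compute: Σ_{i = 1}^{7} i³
Using formula: Σ i^3=[n(n + 1)/2]²=[7·8/2]²=784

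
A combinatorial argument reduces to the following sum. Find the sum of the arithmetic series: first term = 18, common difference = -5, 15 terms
Last term: a_n = 18+(15-1)·-5 = -52
Sum = n(a_1+a_n)/2 = 15(18+(-52))/2 = -255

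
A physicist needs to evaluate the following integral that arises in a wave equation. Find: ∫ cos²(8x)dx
Using identity cos²(u)=(1+cos(2u))/2:
∫ (1+cos(16x))/2 dx=x/2+sin(16x)/32+C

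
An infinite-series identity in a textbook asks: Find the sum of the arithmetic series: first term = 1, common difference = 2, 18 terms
Last term: a_n = 1 + (18 - 1)·2 = 35
Sum = n(a_1 + a_n)/2 = 18(1 + 35)/2 = 324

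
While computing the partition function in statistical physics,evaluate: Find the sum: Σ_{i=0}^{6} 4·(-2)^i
Geometric series: S = a(1 - r^n)/(1 - r)
a = 4, r = -2, n = 7
S = 4(1 + 128)/3 = 172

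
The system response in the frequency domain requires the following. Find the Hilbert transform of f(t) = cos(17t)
The Hilbert transform shifts each frequency component by -pi/2.
H{cos(wt)} = sin(wt)
With w = 17: H{cos(17t)} = sin(17t)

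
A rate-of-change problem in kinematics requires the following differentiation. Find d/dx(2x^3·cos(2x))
Product rule: (fg)'=f'g+fg'
f=2x^3, f'=6x^2
g=cos(2x), g'=-2·sin(2x)

Answer: 6x^2·cos(2x)-4x^3·sin(2x)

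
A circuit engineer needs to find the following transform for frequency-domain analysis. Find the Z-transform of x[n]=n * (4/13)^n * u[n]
Using the property Z{n*a^n*u[n]}=az/(z-a)^2
With a=4/13: X(z)=(4/13)z/(z - 4/13)^2, |z| > 4/13

Answer: (4/13)z/(z - 4/13)^2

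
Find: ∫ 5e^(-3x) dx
Since d/dx[e^(-3x)] = -3e^(-3x), we get -5/3 e^(-3x) + C

Answer: (-5/3)e^(-3x) + C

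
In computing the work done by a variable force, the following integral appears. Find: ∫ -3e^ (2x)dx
Since d/dx[e^(2x)] = 2e^(2x), we get -3/2 e^(2x) + C

Answer: (-3/2)e^(2x) + C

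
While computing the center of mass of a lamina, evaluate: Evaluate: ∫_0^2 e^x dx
Antiderivative: e^x
Evaluate: (e^2 - 1)

Answer: e^2 - 1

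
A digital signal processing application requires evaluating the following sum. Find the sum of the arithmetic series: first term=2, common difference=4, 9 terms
Last term: a_n = 2 + (9 - 1)·4 = 34
Sum = n(a_1 + a_n)/2 = 9(2 + 34)/2 = 162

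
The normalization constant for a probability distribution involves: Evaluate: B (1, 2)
B(x,y)=Γ(x)Γ(y)/Γ(x+y)=(x-1)!(y-1)!/(x+y-1)!
B(1,2)=0!·1!/2!=1/2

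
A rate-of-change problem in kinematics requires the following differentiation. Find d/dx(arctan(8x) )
d/dx[arctan(u)]=u'/(1 + u²), u=8x, u'=8

Answer: 8/(1 + 64x²)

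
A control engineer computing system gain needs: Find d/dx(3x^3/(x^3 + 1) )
Quotient rule: (f/g)' = (f'g - fg')/g²
f = 3x^3, f' = 9x^2
g = x^3+1, g' = 3x^2

Answer: (9x^2·(x^3+1)-9x^5)/(x^3+1)²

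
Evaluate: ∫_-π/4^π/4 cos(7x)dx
Antiderivative: sin(7x)/7
Evaluate at bounds: [sin(7·π/4)/7] - [sin(7·-π/4)/7]
=((-√2/2) - (√2/2))/7=-√2/7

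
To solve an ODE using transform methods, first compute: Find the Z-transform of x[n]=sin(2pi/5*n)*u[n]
Z{sin(w0*n)*u[n]}=z*sin(w0)/(z^2-2z*cos(w0)+1)
With w0=2pi/5: X(z)=z*sin(2pi/5)/(z^2-2z*cos(2pi/5)+1)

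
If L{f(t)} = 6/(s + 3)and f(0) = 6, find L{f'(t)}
L{f'(t)}=s·F(s) - f(0)=6s/(s+3)-6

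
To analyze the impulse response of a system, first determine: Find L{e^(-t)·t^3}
First shifting: L{e^(at)f(t)}=F(s-a)
L{t^3}=6/s^4
Shift s → s+1: 6/(s+1)^4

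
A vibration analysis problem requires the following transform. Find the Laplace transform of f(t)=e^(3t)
L{e^(at)}=1/(s-a)
L{e^(3t)}=1/(s-3)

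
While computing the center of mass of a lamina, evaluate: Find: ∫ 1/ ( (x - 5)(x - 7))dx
Partial fractions: 1/((x-5)(x-7))=A/(x-5)+B/(x-7)
A=-1/2, B=1/2
∫ [-1/2· 1/(x-5)+1/2· 1/(x-7)] dx
=(1/2)[ln|x-7| - ln|x-5|]+C

Answer: (1/2)·ln|(x-7)/(x-5)|+C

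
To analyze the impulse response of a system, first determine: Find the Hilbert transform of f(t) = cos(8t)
The Hilbert transform shifts each frequency component by -pi/2.
H{cos(wt)} = sin(wt)
With w = 8: H{cos(8t)} = sin(8t)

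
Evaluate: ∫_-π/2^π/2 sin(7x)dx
Antiderivative: -cos(7x)/7
Evaluate at bounds: [-cos(7·π/2)/7] - [-cos(7·-π/2)/7]
= (-(0)+(0))/7 = 0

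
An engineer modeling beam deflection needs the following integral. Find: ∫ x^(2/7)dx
Power rule: ∫ x^(2/7) dx=x^(9/7)/(9/7) + C

Answer: (7/9)·x^(9/7) + C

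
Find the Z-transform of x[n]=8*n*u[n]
Z{n*u[n]}=z/(z-1)^2
By linearity: Z{8*n*u[n]}=8z/(z-1)^2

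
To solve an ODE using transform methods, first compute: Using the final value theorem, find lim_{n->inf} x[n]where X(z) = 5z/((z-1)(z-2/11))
Final value theorem: lim x[n] = lim_{z->1} (z-1) * X(z)
(z-1) * X(z) = 5z/(z-2/11)
As z->1: 5/(1-2/11) = 5/(9/11) = 55/9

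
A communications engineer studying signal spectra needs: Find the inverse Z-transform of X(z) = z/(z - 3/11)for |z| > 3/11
Standard pair: z/(z-a) <-> a^n*u[n] for causal signals
With a = 3/11: x[n] = (3/11)^n*u[n]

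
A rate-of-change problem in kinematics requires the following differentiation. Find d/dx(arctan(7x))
d/dx[arctan(u)] = u'/(1 + u²), u = 7x, u' = 7

Answer: 7/(1 + 49x²)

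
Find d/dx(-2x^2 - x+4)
Power rule: d/dx(ax^n) = n·a·x^(n-1)
Term by term: -4·x - 1

Answer: -4x - 1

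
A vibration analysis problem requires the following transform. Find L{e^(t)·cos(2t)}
First shifting: L{e^(at)f(t)}=F(s-a)
L{cos(2t)}=s/(s² + 4)
Shift: (s-1)/((s-1)² + 4)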